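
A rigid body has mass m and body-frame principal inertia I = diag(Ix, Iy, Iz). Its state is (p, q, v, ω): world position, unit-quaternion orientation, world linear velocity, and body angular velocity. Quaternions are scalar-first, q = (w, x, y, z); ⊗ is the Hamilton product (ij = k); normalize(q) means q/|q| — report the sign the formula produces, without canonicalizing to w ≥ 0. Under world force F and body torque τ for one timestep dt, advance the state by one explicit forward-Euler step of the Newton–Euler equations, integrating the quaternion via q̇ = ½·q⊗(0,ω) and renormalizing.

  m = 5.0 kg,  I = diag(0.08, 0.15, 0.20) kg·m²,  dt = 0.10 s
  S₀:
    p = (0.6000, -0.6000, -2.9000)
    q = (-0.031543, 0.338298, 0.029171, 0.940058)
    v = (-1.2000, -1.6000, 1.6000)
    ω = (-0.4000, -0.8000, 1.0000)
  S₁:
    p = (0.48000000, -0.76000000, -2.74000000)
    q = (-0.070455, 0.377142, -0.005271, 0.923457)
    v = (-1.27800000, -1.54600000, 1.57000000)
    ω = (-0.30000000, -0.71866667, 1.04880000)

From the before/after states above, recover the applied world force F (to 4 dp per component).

velocity change Δv = (-0.07800000, 0.05400000, -0.03000000)
applied force F = (-3.9000, 2.7000, -1.5000)

F = (-3.9000, 2.7000, -1.5000)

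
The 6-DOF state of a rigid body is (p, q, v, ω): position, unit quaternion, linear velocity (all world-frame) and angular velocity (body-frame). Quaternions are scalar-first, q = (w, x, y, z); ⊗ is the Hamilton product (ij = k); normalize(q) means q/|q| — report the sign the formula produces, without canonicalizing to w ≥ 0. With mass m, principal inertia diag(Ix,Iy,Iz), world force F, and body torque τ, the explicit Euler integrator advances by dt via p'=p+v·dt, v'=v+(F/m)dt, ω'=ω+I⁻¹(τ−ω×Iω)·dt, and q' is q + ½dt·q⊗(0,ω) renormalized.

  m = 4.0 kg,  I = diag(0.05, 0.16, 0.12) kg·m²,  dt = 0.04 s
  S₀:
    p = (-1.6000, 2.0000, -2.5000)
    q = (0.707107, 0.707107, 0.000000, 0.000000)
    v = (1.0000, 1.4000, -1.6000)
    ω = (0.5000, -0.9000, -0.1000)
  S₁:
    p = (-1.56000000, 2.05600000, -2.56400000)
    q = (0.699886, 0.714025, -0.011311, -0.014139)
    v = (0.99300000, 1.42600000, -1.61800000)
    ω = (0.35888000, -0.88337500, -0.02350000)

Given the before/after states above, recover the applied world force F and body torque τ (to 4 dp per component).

F = (-0.7000, 2.6000, -1.8000)
τ = (-0.1800, 0.0700, 0.1800)

Δv = v₁−v₀ = (-0.00700000, 0.02600000, -0.01800000)
applied force F = (-0.7000, 2.6000, -1.8000)
ω₁ − ω₀ = (-0.14112000, 0.01662500, 0.07650000)
precession coupling = (-0.0036, 0.0035, -0.0495)
τ = I·(Δω/dt) + ω₀×(Iω₀) = (-0.1800, 0.0700, 0.1800)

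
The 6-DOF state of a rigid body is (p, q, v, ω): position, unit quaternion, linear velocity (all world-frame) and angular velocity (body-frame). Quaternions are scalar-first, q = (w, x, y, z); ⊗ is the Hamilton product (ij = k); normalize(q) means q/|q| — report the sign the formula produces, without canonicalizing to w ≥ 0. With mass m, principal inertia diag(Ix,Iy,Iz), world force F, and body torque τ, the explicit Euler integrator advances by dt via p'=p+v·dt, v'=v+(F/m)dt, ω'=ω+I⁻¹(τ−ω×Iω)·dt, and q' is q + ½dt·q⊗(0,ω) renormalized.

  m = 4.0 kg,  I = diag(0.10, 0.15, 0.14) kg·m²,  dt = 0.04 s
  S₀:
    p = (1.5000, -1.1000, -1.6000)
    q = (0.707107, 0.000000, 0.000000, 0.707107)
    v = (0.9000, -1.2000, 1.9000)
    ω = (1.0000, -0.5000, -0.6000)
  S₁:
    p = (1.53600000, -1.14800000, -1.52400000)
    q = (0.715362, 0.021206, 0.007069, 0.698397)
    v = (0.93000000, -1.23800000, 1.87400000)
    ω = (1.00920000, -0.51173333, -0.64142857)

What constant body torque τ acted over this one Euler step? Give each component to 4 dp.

τ = (0.0200, -0.0200, -0.1700)

rate change Δω = (0.00920000, -0.01173333, -0.04142857)
τ = I·(Δω/dt) + ω₀×(Iω₀) = (0.0200, -0.0200, -0.1700)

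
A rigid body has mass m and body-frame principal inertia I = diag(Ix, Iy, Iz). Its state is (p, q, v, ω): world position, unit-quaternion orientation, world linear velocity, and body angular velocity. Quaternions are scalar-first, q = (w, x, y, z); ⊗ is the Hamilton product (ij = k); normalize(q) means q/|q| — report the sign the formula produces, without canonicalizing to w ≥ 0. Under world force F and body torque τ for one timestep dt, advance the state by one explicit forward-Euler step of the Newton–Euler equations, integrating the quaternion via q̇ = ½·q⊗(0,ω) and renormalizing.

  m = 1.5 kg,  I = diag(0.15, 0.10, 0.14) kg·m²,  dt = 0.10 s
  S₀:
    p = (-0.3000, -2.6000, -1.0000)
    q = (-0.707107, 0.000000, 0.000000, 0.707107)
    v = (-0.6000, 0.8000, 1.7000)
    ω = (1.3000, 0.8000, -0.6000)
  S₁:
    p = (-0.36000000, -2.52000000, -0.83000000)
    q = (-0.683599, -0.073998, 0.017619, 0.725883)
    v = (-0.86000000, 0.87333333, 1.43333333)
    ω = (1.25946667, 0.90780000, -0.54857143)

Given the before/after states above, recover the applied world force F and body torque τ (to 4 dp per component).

F = (-3.9000, 1.1000, -4.0000)
τ = (-0.0800, 0.1000, 0.0200)

Δv = v₁−v₀ = (-0.26000000, 0.07333333, -0.26666667)
F = m·Δv/dt = (-3.9000, 1.1000, -4.0000)
rate change Δω = (-0.04053333, 0.10780000, 0.05142857)
I·α + gyro = (-0.0800, 0.1000, 0.0200)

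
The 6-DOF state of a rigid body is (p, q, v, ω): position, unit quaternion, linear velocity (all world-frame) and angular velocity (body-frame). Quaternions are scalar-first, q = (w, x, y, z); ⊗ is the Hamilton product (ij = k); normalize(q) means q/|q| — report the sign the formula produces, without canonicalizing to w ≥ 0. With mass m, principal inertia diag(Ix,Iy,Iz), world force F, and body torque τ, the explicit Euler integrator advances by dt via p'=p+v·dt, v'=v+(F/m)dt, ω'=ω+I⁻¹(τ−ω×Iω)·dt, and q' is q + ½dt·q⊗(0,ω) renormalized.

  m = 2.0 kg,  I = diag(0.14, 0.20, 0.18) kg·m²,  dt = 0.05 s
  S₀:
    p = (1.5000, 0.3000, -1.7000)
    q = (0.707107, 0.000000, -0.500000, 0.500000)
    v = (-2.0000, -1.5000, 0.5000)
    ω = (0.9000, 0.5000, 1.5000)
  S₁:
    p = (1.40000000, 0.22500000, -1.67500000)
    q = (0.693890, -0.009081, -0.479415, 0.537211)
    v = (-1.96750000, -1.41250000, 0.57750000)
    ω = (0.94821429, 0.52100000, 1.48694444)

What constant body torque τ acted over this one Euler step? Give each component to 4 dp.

τ = (0.1200, 0.0300, -0.0200)

ω₁ − ω₀ = (0.04821429, 0.02100000, -0.01305556)
precession coupling = (-0.0150, -0.0540, 0.0270)
applied torque τ = (0.1200, 0.0300, -0.0200)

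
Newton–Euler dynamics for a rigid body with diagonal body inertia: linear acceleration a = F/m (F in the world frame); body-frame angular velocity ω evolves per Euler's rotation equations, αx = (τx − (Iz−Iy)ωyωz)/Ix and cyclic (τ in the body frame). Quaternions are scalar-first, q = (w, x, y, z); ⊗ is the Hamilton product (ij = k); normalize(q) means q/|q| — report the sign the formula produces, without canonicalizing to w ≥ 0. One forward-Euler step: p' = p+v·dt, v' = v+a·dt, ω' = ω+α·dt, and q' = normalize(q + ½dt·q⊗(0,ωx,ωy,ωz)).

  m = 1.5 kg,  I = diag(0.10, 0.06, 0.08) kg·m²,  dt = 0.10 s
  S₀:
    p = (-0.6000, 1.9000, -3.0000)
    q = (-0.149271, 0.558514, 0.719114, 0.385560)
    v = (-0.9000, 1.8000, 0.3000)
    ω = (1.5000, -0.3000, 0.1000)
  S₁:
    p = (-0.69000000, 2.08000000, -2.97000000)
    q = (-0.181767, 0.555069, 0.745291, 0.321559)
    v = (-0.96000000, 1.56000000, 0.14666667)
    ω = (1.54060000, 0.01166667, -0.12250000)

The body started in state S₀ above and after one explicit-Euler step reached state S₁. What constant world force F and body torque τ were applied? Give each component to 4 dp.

F = (-0.9000, -3.6000, -2.3000)
τ = (0.0400, 0.1900, -0.1600)

v₁ − v₀ = (-0.06000000, -0.24000000, -0.15333333)
m·(v₁−v₀)/dt = (-0.9000, -3.6000, -2.3000)
Δω = ω₁−ω₀ = (0.04060000, 0.31166667, -0.22250000)
τ = I·(Δω/dt) + ω₀×(Iω₀) = (0.0400, 0.1900, -0.1600)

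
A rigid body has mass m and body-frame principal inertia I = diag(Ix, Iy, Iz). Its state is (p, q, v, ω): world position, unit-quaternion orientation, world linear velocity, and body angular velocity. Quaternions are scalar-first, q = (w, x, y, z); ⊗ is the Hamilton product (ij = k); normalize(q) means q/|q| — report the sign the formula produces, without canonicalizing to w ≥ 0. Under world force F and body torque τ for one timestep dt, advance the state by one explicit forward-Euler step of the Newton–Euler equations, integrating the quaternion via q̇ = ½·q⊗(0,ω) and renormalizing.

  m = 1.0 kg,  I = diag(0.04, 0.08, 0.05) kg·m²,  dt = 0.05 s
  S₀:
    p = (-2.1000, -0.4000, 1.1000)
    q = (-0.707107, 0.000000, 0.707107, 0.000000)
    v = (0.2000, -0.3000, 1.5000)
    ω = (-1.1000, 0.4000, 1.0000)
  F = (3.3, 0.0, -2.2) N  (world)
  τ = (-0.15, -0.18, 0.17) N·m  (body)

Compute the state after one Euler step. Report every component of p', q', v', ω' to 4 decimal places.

p' = (-2.0900, -0.4150, 1.1750)
q' = (-0.7136, 0.0371, 0.6995, 0.0018)
v' = (0.3650, -0.3000, 1.3900)
ω' = (-1.2725, 0.2806, 1.1876)

ω×(Iω) gyroscopic = (-0.0120, 0.0110, -0.0176)
(τ − ω×Iω)/I = (-3.4500, -2.3875, 3.7520)
ω' = ω + α·dt = (-1.2725, 0.2806, 1.1876)
q⊗(0,ω) = (-0.2828428, 1.4849247, -0.2828428, 0.0707107)
q' = normalize(q + ½dt·q⊗(0,ω)) = (-0.7136, 0.0371, 0.6995, 0.0018)
linear accel F/m = (3.3000, 0.0000, -2.2000)
p + v·dt = (-2.0900, -0.4150, 1.1750)
new velocity v' = (0.3650, -0.3000, 1.3900)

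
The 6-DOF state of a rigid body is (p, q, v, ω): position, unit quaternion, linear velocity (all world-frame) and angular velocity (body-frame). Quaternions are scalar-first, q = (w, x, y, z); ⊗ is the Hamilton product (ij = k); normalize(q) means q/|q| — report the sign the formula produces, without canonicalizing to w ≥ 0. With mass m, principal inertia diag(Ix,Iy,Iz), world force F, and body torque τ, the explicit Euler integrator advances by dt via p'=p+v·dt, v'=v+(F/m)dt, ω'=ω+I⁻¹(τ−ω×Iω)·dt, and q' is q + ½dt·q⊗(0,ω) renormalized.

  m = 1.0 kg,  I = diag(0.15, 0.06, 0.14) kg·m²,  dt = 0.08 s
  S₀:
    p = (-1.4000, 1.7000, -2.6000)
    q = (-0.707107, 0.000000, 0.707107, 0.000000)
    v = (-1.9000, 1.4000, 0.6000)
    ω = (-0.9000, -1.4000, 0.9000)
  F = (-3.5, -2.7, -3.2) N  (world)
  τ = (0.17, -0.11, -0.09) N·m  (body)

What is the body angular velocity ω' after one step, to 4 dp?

ω' = (-0.7556, -1.5359, 0.9134)

(τ − ω×Iω)/I = (1.8053, -1.6983, 0.1671)
ω' = ω + α·dt = (-0.7556, -1.5359, 0.9134)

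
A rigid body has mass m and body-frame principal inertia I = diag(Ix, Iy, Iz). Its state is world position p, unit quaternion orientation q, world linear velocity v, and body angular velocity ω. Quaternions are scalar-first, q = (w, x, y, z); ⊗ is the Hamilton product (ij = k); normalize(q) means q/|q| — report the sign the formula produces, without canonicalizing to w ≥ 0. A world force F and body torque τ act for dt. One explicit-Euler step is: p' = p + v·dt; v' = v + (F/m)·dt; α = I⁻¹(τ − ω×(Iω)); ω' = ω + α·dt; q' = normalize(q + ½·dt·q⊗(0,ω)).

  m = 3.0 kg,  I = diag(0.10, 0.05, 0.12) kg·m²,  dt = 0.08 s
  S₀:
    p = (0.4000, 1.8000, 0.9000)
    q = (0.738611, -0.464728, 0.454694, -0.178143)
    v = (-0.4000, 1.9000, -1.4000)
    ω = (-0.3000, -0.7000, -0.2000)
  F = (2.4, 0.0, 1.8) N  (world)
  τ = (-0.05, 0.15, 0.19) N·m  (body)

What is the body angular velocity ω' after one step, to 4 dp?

α = I⁻¹(τ − ω×Iω) = (-0.5980, 3.0240, 1.6708)
new body rate ω' = (-0.3478, -0.4581, -0.0663)

ω' = (-0.3478, -0.4581, -0.0663)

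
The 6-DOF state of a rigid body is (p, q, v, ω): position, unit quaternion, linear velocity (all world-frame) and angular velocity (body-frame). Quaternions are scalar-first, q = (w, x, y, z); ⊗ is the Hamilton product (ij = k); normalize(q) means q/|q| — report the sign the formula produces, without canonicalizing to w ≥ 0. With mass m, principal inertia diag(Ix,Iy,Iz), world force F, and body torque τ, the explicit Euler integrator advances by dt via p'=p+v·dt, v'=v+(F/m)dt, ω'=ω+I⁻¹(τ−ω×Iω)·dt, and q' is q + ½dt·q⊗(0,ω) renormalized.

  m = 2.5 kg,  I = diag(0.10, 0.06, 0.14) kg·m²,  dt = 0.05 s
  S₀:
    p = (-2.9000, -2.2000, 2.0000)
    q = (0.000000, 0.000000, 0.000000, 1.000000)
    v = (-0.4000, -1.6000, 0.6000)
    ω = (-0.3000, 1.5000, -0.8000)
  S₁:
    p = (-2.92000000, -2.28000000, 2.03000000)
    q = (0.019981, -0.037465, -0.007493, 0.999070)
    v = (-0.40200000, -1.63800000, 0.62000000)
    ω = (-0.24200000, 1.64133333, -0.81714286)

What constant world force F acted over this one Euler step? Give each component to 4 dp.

F = (-0.1000, -1.9000, 1.0000)

v₁ − v₀ = (-0.00200000, -0.03800000, 0.02000000)
m·(v₁−v₀)/dt = (-0.1000, -1.9000, 1.0000)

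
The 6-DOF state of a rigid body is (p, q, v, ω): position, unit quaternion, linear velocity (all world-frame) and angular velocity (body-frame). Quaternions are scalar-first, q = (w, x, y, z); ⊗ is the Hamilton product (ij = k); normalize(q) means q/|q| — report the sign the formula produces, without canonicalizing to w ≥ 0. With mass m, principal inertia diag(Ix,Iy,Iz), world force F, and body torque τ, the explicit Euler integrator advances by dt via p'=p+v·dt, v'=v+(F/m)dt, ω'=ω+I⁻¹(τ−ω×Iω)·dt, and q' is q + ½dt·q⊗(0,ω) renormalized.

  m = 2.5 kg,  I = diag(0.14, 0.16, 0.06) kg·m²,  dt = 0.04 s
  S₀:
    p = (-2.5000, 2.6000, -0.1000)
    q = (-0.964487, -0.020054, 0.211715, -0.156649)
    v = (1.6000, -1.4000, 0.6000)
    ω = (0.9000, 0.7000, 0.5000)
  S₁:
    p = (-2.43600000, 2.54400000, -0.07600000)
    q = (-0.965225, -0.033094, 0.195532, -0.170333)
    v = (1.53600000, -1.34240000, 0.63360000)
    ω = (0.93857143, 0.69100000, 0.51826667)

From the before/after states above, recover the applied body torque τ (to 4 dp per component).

Δω = ω₁−ω₀ = (0.03857143, -0.00900000, 0.01826667)
ω₀×(Iω₀) = (-0.0350, 0.0360, 0.0126)
τ = I·(Δω/dt) + ω₀×(Iω₀) = (0.1000, 0.0000, 0.0400)

τ = (0.1000, 0.0000, 0.0400)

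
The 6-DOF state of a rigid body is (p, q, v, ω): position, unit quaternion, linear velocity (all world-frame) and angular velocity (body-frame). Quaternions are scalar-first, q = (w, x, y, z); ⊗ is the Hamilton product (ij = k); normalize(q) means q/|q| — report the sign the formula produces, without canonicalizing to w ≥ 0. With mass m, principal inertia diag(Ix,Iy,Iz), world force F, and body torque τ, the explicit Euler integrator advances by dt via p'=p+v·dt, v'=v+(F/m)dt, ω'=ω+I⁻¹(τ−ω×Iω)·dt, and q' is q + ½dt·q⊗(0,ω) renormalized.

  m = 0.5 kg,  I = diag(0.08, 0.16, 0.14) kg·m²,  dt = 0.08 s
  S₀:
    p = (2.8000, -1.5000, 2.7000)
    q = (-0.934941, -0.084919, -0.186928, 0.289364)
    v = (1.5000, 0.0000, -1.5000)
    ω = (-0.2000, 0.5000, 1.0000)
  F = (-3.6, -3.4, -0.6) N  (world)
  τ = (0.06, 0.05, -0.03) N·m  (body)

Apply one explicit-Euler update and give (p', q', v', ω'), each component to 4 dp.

ω×(Iω) gyroscopic = (-0.0100, 0.0120, -0.0080)
α = I⁻¹(τ − ω×Iω) = (0.8750, 0.2375, -0.1571)
new body rate ω' = (-0.1300, 0.5190, 0.9874)
Hamilton product q⊗(0,ω) = (-0.2128838, -0.1446218, -0.4404243, -1.0147861)
q + ½dt·q⊗(0,ω), renormalized = (-0.9425, -0.0906, -0.2043, 0.2485)
linear accel F/m = (-7.2000, -6.8000, -1.2000)
p + v·dt = (2.9200, -1.5000, 2.5800)
new velocity v' = (0.9240, -0.5440, -1.5960)

p' = (2.9200, -1.5000, 2.5800)
q' = (-0.9425, -0.0906, -0.2043, 0.2485)
v' = (0.9240, -0.5440, -1.5960)
ω' = (-0.1300, 0.5190, 0.9874)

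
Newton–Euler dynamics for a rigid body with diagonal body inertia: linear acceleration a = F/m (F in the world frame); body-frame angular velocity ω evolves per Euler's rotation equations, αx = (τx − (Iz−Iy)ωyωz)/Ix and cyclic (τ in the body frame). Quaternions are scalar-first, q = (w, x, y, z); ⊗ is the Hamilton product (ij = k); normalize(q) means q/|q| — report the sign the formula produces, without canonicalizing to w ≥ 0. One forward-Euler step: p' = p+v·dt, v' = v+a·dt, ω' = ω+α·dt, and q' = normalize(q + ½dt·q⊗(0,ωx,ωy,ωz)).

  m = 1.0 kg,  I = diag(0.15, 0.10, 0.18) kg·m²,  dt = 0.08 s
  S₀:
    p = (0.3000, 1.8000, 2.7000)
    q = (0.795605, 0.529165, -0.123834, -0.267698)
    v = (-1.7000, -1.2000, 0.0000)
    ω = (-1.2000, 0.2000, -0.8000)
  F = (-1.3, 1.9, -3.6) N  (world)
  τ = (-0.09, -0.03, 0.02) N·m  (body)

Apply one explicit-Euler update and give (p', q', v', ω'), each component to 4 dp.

new position p' = (0.1640, 1.7040, 2.7000)
new velocity v' = (-1.8040, -1.0480, -0.2880)
precession coupling ω×(Iω) = (-0.0128, -0.0288, 0.0120)
angular accel α = (-0.5147, -0.0120, 0.0444)
new body rate ω' = (-1.2412, 0.1990, -0.7964)
q⊗(0,ω) = (0.4456064, -0.8021192, 0.9036906, -0.6792518)
q + ½dt·q⊗(0,ω), renormalized = (0.8121, 0.4962, -0.0875, -0.2944)

p' = (0.1640, 1.7040, 2.7000)
q' = (0.8121, 0.4962, -0.0875, -0.2944)
v' = (-1.8040, -1.0480, -0.2880)
ω' = (-1.2412, 0.1990, -0.7964)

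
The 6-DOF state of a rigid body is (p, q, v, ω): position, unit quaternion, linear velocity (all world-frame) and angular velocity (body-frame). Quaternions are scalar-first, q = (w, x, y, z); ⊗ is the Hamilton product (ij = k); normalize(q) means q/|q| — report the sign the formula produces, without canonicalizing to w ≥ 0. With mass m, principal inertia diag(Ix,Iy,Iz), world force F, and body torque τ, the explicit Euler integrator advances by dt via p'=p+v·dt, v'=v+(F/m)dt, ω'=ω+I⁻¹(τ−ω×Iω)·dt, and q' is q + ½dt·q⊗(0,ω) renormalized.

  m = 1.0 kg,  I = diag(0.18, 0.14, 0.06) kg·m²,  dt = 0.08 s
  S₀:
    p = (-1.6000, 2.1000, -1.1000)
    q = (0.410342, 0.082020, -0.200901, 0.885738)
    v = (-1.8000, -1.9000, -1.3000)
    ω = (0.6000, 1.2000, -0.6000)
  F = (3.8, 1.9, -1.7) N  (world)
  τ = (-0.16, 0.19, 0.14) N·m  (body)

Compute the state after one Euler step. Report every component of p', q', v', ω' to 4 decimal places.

a = F/m = (3.8000, 1.9000, -1.7000)
p + v·dt = (-1.7440, 1.9480, -1.2040)
v' = v + a·dt = (-1.4960, -1.7480, -1.4360)
gyro term ω×Iω = (0.0576, -0.0432, -0.0288)
α = I⁻¹(τ − ω×Iω) = (-1.2089, 1.6657, 2.8133)
new body rate ω' = (0.5033, 1.3333, -0.3749)
2q̇ = q⊗(0,ω) = (0.7233120, -0.6961398, 1.0730652, -0.0272406)
updated quaternion q' = (0.4385, 0.0541, -0.1577, 0.8831)

p' = (-1.7440, 1.9480, -1.2040)
q' = (0.4385, 0.0541, -0.1577, 0.8831)
v' = (-1.4960, -1.7480, -1.4360)
ω' = (0.5033, 1.3333, -0.3749)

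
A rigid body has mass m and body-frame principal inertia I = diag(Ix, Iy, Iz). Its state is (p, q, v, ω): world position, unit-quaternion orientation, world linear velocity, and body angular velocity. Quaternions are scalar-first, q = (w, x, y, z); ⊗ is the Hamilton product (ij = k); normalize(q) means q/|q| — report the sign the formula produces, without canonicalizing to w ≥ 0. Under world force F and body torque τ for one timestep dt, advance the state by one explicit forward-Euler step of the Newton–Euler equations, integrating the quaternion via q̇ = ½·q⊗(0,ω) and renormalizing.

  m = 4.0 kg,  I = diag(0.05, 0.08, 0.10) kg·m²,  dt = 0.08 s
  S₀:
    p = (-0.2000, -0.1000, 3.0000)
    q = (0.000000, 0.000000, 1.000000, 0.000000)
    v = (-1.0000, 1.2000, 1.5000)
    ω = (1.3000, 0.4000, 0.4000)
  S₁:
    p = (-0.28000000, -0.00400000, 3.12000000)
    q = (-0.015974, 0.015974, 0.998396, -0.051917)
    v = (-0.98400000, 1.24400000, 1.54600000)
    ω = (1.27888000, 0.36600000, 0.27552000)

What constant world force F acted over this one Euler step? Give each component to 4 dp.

F = (0.8000, 2.2000, 2.3000)

v₁ − v₀ = (0.01600000, 0.04400000, 0.04600000)
F = m·Δv/dt = (0.8000, 2.2000, 2.3000)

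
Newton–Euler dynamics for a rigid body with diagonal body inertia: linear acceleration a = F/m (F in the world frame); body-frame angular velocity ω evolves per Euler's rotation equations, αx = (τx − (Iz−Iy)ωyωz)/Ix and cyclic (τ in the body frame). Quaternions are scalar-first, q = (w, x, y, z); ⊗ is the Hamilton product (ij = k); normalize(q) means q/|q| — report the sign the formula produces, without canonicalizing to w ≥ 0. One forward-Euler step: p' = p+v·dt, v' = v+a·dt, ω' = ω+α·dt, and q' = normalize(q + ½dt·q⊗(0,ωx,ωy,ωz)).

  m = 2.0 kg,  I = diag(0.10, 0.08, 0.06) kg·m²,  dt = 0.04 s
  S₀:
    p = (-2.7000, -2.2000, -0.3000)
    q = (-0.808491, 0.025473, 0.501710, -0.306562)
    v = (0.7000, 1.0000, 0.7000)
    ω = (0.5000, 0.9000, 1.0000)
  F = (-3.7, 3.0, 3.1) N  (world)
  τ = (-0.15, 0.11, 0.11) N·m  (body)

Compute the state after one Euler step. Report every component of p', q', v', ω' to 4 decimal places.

precession coupling ω×(Iω) = (-0.0180, 0.0200, -0.0090)
angular accel α = (-1.3200, 1.1250, 1.9833)
ω + α·dt = (0.4472, 0.9450, 1.0793)
q⊗(0,ω) = (-0.1577135, 0.3733703, -0.9063959, -1.0364203)
updated quaternion q' = (-0.8113, 0.0329, 0.4834, -0.3272)
p' = p + v·dt = (-2.6720, -2.1600, -0.2720)
new velocity v' = (0.6260, 1.0600, 0.7620)

p' = (-2.6720, -2.1600, -0.2720)
q' = (-0.8113, 0.0329, 0.4834, -0.3272)
v' = (0.6260, 1.0600, 0.7620)
ω' = (0.4472, 0.9450, 1.0793)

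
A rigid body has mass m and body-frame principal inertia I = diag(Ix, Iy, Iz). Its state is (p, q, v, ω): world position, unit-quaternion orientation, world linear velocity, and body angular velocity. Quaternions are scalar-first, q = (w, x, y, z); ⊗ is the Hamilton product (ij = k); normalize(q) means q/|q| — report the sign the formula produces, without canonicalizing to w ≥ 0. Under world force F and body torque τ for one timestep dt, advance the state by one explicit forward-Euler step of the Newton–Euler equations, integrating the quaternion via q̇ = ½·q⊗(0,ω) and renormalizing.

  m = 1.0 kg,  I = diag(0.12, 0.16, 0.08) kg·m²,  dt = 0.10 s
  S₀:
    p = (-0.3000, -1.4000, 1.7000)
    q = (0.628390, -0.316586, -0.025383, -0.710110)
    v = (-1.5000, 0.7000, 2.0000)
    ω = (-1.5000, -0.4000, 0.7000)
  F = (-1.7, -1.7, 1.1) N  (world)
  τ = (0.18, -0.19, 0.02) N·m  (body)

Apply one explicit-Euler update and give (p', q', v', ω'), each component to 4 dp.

p' = (-0.4500, -1.3300, 1.9000)
q' = (0.6267, -0.3774, 0.0263, -0.6812)
v' = (-1.6700, 0.5300, 2.1100)
ω' = (-1.3687, -0.4925, 0.6950)

gyro term ω×Iω = (0.0224, -0.0420, 0.0240)
angular accel α = (1.3133, -0.9250, -0.0500)
ω + α·dt = (-1.3687, -0.4925, 0.6950)
Hamilton product q⊗(0,ω) = (0.0120448, -1.2443971, 1.0354192, 0.5284329)
q' = normalize(q + ½dt·q⊗(0,ω)) = (0.6267, -0.3774, 0.0263, -0.6812)
a = (-1.7000, -1.7000, 1.1000)
p' = p + v·dt = (-0.4500, -1.3300, 1.9000)
new velocity v' = (-1.6700, 0.5300, 2.1100)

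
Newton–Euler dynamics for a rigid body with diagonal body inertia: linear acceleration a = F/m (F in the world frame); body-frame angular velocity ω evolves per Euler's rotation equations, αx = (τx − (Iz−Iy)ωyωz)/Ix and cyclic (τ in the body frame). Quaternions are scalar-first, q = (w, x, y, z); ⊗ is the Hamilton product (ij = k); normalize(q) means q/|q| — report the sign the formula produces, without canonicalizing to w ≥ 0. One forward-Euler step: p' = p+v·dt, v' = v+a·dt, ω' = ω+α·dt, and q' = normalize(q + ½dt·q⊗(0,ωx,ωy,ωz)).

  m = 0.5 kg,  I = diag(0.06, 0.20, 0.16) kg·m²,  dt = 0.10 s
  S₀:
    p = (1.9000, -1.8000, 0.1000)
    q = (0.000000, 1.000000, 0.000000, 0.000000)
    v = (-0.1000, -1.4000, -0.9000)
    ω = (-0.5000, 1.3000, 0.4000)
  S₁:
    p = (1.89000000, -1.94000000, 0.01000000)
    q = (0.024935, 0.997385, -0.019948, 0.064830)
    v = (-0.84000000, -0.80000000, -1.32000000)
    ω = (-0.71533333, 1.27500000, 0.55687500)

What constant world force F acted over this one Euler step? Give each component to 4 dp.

F = (-3.7000, 3.0000, -2.1000)

v₁ − v₀ = (-0.74000000, 0.60000000, -0.42000000)
applied force F = (-3.7000, 3.0000, -2.1000)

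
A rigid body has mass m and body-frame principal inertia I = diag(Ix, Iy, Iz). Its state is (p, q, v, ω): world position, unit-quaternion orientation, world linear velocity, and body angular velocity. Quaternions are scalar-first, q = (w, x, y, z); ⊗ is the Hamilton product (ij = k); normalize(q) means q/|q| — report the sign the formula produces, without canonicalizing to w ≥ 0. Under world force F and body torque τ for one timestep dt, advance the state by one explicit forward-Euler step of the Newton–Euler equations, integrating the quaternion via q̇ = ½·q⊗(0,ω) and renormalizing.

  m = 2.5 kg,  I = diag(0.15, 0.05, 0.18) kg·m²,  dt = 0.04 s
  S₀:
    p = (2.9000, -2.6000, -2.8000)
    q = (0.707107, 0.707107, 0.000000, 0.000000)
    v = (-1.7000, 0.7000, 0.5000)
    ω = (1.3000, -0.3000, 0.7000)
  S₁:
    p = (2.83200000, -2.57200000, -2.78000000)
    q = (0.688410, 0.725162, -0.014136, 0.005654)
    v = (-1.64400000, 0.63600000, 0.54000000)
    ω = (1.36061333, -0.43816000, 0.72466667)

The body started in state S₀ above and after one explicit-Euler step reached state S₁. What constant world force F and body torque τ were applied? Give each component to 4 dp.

F = (3.5000, -4.0000, 2.5000)
τ = (0.2000, -0.2000, 0.1500)

Δω = ω₁−ω₀ = (0.06061333, -0.13816000, 0.02466667)
ω₀×(Iω₀) = (-0.0273, -0.0273, 0.0390)
τ = I·(Δω/dt) + ω₀×(Iω₀) = (0.2000, -0.2000, 0.1500)
v₁ − v₀ = (0.05600000, -0.06400000, 0.04000000)
m·(v₁−v₀)/dt = (3.5000, -4.0000, 2.5000)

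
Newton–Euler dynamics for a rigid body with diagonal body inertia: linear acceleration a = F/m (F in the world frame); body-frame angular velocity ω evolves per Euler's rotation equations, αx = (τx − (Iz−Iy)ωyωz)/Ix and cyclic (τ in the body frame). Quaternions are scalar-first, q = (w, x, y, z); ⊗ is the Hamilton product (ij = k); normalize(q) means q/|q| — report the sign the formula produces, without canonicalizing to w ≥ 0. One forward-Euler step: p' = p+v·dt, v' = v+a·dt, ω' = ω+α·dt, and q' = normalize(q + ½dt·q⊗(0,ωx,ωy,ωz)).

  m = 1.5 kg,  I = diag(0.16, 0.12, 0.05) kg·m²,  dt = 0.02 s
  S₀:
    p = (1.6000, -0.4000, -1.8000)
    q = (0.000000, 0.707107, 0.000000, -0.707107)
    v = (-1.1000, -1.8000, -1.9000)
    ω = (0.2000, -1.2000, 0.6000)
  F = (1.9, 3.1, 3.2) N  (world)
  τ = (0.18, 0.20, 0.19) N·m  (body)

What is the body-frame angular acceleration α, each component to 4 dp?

precession coupling ω×(Iω) = (0.0504, 0.0132, 0.0096)
(τ − ω×Iω)/I = (0.8100, 1.5567, 3.6080)

α = (0.8100, 1.5567, 3.6080)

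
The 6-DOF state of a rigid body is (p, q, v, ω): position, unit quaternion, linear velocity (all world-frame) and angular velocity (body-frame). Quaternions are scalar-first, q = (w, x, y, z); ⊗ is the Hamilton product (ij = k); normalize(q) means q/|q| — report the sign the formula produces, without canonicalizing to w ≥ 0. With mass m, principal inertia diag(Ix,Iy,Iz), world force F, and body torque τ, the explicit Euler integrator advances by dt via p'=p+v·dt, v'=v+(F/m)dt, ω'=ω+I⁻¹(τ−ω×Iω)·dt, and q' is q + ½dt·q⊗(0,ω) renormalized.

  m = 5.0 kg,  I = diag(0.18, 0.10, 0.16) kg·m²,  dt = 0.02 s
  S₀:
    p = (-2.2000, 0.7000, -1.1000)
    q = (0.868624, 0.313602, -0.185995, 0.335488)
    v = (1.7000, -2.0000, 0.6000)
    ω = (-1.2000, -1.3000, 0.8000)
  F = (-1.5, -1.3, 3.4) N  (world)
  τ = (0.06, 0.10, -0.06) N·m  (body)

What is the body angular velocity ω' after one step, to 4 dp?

angular accel α = (0.6800, 1.1920, 0.4050)
ω + α·dt = (-1.1864, -1.2762, 0.8081)

ω' = (-1.1864, -1.2762, 0.8081)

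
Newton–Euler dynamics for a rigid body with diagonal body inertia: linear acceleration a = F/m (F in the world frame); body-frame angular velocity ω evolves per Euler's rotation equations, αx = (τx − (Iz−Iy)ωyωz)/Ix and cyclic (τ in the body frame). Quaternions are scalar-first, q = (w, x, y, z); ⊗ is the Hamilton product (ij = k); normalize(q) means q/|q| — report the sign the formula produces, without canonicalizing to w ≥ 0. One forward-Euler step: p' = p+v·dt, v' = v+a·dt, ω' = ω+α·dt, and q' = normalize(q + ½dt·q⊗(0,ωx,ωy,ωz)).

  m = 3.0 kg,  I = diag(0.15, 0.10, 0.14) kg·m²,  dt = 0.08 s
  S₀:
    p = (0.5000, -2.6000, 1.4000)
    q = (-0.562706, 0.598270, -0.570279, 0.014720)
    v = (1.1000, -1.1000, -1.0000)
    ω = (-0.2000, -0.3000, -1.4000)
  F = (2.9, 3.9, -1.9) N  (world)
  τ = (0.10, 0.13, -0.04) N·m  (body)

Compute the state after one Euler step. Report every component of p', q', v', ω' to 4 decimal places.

a = F/m = (0.9667, 1.3000, -0.6333)
p + v·dt = (0.5880, -2.6880, 1.3200)
v' = v + a·dt = (1.1773, -0.9960, -1.0507)
ω×(Iω) gyroscopic = (0.0168, 0.0028, -0.0030)
angular accel α = (0.5547, 1.2720, -0.2643)
new body rate ω' = (-0.1556, -0.1982, -1.4211)
2q̇ = q⊗(0,ω) = (-0.0308217, 0.9153478, 1.0034458, 0.4942516)
updated quaternion q' = (-0.5630, 0.6338, -0.5293, 0.0344)

p' = (0.5880, -2.6880, 1.3200)
q' = (-0.5630, 0.6338, -0.5293, 0.0344)
v' = (1.1773, -0.9960, -1.0507)
ω' = (-0.1556, -0.1982, -1.4211)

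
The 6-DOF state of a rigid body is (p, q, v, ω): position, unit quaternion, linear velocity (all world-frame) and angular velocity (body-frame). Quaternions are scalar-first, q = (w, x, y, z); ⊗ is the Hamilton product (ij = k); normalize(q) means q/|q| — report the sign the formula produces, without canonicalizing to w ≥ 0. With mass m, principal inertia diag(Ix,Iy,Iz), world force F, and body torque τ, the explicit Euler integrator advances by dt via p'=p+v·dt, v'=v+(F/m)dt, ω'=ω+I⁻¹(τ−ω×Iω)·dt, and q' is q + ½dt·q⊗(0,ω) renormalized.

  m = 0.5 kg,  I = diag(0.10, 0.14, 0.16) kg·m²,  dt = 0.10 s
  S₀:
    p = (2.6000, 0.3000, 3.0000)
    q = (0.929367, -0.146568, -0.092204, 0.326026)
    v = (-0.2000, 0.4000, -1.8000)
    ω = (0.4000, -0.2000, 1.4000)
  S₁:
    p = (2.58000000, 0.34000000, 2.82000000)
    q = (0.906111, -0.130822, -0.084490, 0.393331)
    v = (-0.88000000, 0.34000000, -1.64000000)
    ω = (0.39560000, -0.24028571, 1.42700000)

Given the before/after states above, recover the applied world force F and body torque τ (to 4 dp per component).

velocity change Δv = (-0.68000000, -0.06000000, 0.16000000)
F = m·Δv/dt = (-3.4000, -0.3000, 0.8000)
Δω = ω₁−ω₀ = (-0.00440000, -0.04028571, 0.02700000)
applied torque τ = (-0.0100, -0.0900, 0.0400)

F = (-3.4000, -0.3000, 0.8000)
τ = (-0.0100, -0.0900, 0.0400)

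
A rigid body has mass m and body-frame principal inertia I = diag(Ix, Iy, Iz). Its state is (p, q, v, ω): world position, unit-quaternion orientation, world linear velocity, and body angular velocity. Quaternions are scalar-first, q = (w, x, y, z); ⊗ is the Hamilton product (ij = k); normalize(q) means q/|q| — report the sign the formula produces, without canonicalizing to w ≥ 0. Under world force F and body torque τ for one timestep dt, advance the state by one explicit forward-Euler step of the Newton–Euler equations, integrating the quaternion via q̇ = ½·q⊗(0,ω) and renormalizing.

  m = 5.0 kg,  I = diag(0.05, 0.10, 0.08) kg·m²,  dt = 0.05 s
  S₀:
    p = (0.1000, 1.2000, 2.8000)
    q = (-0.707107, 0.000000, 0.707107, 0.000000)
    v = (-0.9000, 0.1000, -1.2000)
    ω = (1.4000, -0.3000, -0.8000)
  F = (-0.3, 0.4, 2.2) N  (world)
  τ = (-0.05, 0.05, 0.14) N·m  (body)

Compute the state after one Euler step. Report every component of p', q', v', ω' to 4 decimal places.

p' = (0.0550, 1.2050, 2.7400)
q' = (-0.7012, -0.0389, 0.7118, -0.0106)
v' = (-0.9030, 0.1040, -1.1780)
ω' = (1.3548, -0.2918, -0.6994)

ω×(Iω) gyroscopic = (-0.0048, 0.0336, -0.0210)
α = I⁻¹(τ − ω×Iω) = (-0.9040, 0.1640, 2.0125)
ω' = ω + α·dt = (1.3548, -0.2918, -0.6994)
2q̇ = q⊗(0,ω) = (0.2121321, -1.5556354, 0.2121321, -0.4242642)
q' = normalize(q + ½dt·q⊗(0,ω)) = (-0.7012, -0.0389, 0.7118, -0.0106)
a = (-0.0600, 0.0800, 0.4400)
p' = p + v·dt = (0.0550, 1.2050, 2.7400)
v + (F/m)dt = (-0.9030, 0.1040, -1.1780)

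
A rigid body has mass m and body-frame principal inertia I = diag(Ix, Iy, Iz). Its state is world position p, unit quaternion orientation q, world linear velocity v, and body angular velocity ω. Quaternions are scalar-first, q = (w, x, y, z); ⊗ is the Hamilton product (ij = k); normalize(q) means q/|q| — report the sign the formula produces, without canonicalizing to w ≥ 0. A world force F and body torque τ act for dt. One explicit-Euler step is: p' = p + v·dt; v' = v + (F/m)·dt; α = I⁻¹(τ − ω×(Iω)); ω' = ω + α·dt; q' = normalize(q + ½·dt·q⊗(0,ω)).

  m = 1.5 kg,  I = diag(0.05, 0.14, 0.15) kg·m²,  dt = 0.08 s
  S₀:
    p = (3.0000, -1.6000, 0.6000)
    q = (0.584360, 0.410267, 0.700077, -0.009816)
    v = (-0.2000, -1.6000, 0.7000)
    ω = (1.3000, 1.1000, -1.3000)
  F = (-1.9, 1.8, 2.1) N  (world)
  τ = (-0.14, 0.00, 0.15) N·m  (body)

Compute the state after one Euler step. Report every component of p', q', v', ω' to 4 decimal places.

p' = (2.9840, -1.7280, 0.6560)
q' = (0.5298, 0.4032, 0.7439, -0.0583)
v' = (-0.3013, -1.5040, 0.8120)
ω' = (1.0989, 1.0034, -1.2886)

p' = p + v·dt = (2.9840, -1.7280, 0.6560)
new velocity v' = (-0.3013, -1.5040, 0.8120)
precession coupling ω×(Iω) = (-0.0143, 0.1690, 0.1287)
angular accel α = (-2.5140, -1.2071, 0.1420)
ω + α·dt = (1.0989, 1.0034, -1.2886)
2q̇ = q⊗(0,ω) = (-1.3161926, -0.1396345, 1.1633823, -1.2184744)
q' = normalize(q + ½dt·q⊗(0,ω)) = (0.5298, 0.4032, 0.7439, -0.0583)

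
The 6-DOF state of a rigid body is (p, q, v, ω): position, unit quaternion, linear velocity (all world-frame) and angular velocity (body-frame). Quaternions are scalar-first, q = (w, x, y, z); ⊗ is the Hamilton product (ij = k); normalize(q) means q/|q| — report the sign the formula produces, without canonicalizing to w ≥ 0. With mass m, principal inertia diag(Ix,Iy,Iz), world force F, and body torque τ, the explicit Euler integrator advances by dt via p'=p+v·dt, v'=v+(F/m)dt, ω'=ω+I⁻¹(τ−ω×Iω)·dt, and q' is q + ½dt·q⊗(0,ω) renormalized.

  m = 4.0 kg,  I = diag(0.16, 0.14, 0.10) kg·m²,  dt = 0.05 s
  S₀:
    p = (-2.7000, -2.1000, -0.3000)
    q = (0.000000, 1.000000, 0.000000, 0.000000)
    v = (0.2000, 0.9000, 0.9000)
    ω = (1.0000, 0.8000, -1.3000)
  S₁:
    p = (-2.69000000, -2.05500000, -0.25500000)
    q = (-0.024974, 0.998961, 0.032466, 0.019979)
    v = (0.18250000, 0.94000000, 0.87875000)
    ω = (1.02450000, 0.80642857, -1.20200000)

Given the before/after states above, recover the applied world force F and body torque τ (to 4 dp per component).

v₁ − v₀ = (-0.01750000, 0.04000000, -0.02125000)
applied force F = (-1.4000, 3.2000, -1.7000)
ω₁ − ω₀ = (0.02450000, 0.00642857, 0.09800000)
gyro term ω₀×Iω₀ = (0.0416, -0.0780, -0.0160)
τ = I·(Δω/dt) + ω₀×(Iω₀) = (0.1200, -0.0600, 0.1800)

F = (-1.4000, 3.2000, -1.7000)
τ = (0.1200, -0.0600, 0.1800)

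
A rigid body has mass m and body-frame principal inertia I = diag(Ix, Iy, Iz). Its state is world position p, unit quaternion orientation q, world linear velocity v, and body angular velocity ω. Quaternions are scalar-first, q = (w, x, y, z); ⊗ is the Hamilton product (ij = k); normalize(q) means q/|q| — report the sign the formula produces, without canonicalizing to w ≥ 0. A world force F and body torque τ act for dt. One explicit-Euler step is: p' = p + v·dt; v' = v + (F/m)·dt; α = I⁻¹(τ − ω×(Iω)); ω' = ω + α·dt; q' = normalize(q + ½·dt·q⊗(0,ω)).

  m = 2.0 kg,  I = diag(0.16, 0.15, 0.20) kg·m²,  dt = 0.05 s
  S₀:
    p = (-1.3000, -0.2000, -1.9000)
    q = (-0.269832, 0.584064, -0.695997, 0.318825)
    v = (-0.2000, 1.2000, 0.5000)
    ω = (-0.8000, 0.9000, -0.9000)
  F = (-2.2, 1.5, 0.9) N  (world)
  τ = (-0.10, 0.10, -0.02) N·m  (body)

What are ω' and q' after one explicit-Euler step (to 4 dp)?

ω' = (-0.8186, 0.9429, -0.9068)
q' = (-0.2352, 0.5975, -0.6948, 0.3239)

precession coupling ω×(Iω) = (-0.0405, -0.0288, 0.0072)
angular accel α = (-0.3719, 0.8587, -0.1360)
ω' = ω + α·dt = (-0.8186, 0.9429, -0.9068)
2q̇ = q⊗(0,ω) = (1.3805910, 0.5553204, 0.0277488, 0.2117088)
q' = normalize(q + ½dt·q⊗(0,ω)) = (-0.2352, 0.5975, -0.6948, 0.3239)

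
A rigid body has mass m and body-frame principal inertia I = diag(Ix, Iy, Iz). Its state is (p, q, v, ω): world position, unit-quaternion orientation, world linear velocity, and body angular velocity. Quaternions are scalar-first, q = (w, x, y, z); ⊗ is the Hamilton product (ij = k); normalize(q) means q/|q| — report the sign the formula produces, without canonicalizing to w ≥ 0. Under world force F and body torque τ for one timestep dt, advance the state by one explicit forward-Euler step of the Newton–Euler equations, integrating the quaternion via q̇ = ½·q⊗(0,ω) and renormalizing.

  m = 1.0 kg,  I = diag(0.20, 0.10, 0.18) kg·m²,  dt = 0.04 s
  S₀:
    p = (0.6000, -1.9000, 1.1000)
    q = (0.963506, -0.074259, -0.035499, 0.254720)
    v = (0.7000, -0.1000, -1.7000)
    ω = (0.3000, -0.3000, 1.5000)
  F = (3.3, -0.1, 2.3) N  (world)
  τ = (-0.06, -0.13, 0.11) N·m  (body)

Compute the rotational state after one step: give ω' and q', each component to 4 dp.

ω' = (0.2952, -0.3556, 1.5224)
q' = (0.9556, -0.0680, -0.0375, 0.2841)

angular accel α = (-0.1200, -1.3900, 0.5611)
ω + α·dt = (0.2952, -0.3556, 1.5224)
q⊗(0,ω) = (-0.3704520, 0.3122193, -0.1012473, 1.4781864)
updated quaternion q' = (0.9556, -0.0680, -0.0375, 0.2841)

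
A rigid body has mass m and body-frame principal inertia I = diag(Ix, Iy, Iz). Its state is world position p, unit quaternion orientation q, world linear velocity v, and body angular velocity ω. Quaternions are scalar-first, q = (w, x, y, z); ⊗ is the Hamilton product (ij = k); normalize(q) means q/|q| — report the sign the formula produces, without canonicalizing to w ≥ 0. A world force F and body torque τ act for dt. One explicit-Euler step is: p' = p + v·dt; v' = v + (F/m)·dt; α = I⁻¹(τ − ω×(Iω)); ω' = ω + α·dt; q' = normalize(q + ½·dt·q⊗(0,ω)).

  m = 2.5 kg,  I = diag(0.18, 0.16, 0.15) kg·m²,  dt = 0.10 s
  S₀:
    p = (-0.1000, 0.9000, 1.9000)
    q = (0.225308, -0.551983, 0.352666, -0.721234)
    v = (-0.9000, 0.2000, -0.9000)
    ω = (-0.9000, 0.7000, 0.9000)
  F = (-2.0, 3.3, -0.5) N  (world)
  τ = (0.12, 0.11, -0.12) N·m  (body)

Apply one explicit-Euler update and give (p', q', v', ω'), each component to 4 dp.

ω×(Iω) gyroscopic = (-0.0063, -0.0243, 0.0126)
angular accel α = (0.7017, 0.8394, -0.8840)
ω' = ω + α·dt = (-0.8298, 0.7839, 0.8116)
Hamilton product q⊗(0,ω) = (-0.0945403, 0.6194860, 1.3036109, 0.1337885)
q + ½dt·q⊗(0,ω), renormalized = (0.2200, -0.5196, 0.4167, -0.7127)
a = F/m = (-0.8000, 1.3200, -0.2000)
p' = p + v·dt = (-0.1900, 0.9200, 1.8100)
v' = v + a·dt = (-0.9800, 0.3320, -0.9200)

p' = (-0.1900, 0.9200, 1.8100)
q' = (0.2200, -0.5196, 0.4167, -0.7127)
v' = (-0.9800, 0.3320, -0.9200)
ω' = (-0.8298, 0.7839, 0.8116)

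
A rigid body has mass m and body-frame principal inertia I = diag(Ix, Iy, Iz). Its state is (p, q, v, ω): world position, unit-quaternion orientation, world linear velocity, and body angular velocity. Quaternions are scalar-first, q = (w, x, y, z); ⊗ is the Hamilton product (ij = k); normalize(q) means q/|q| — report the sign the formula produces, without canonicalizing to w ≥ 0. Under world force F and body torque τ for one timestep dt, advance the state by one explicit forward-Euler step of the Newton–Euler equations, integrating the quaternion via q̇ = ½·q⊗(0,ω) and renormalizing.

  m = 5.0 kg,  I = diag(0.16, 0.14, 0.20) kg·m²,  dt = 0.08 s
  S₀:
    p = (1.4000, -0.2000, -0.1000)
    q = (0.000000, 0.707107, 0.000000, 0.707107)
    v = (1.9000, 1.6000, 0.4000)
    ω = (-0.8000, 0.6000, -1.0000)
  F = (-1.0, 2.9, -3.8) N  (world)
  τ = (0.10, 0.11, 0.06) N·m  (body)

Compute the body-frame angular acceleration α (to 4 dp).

α = (0.8500, 1.0143, 0.2520)

gyro term ω×Iω = (-0.0360, -0.0320, 0.0096)
angular accel α = (0.8500, 1.0143, 0.2520)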